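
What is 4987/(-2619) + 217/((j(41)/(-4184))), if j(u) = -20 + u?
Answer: -113236579/2619 ≈ -43237.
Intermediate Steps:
4987/(-2619) + 217/((j(41)/(-4184))) = 4987/(-2619) + 217/(((-20 + 41)/(-4184))) = 4987*(-1/2619) + 217/((21*(-1/4184))) = -4987/2619 + 217/(-21/4184) = -4987/2619 + 217*(-4184/21) = -4987/2619 - 129704/3 = -113236579/2619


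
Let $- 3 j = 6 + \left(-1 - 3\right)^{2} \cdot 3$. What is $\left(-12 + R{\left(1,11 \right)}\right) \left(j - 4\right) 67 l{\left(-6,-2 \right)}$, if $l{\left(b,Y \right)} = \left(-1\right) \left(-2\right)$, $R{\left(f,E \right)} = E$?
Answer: $2948$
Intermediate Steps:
$j = -18$ ($j = - \frac{6 + \left(-1 - 3\right)^{2} \cdot 3}{3} = - \frac{6 + \left(-4\right)^{2} \cdot 3}{3} = - \frac{6 + 16 \cdot 3}{3} = - \frac{6 + 48}{3} = \left(- \frac{1}{3}\right) 54 = -18$)
$l{\left(b,Y \right)} = 2$
$\left(-12 + R{\left(1,11 \right)}\right) \left(j - 4\right) 67 l{\left(-6,-2 \right)} = \left(-12 + 11\right) \left(-18 - 4\right) 67 \cdot 2 = \left(-1\right) \left(-22\right) 67 \cdot 2 = 22 \cdot 67 \cdot 2 = 1474 \cdot 2 = 2948$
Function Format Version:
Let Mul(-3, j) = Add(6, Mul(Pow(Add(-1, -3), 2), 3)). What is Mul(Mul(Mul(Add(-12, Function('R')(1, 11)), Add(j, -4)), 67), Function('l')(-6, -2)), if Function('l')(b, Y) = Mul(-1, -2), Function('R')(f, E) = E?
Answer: 2948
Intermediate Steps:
j = -18 (j = Mul(Rational(-1, 3), Add(6, Mul(Pow(Add(-1, -3), 2), 3))) = Mul(Rational(-1, 3), Add(6, Mul(Pow(-4, 2), 3))) = Mul(Rational(-1, 3), Add(6, Mul(16, 3))) = Mul(Rational(-1, 3), Add(6, 48)) = Mul(Rational(-1, 3), 54) = -18)
Function('l')(b, Y) = 2
Mul(Mul(Mul(Add(-12, Function('R')(1, 11)), Add(j, -4)), 67), Function('l')(-6, -2)) = Mul(Mul(Mul(Add(-12, 11), Add(-18, -4)), 67), 2) = Mul(Mul(Mul(-1, -22), 67), 2) = Mul(Mul(22, 67), 2) = Mul(1474, 2) = 2948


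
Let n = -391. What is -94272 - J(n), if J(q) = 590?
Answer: -94862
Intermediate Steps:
-94272 - J(n) = -94272 - 1*590 = -94272 - 590 = -94862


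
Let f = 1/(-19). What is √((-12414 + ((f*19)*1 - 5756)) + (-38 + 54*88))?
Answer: I*√13457 ≈ 116.0*I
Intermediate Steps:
f = -1/19 ≈ -0.052632
√((-12414 + ((f*19)*1 - 5756)) + (-38 + 54*88)) = √((-12414 + (-1/19*19*1 - 5756)) + (-38 + 54*88)) = √((-12414 + (-1*1 - 5756)) + (-38 + 4752)) = √((-12414 + (-1 - 5756)) + 4714) = √((-12414 - 5757) + 4714) = √(-18171 + 4714) = √(-13457) = I*√13457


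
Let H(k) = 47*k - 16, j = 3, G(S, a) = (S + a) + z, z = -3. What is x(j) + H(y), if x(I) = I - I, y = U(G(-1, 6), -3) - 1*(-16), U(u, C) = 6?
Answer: 1018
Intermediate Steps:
G(S, a) = -3 + S + a (G(S, a) = (S + a) - 3 = -3 + S + a)
y = 22 (y = 6 - 1*(-16) = 6 + 16 = 22)
H(k) = -16 + 47*k
x(I) = 0
x(j) + H(y) = 0 + (-16 + 47*22) = 0 + (-16 + 1034) = 0 + 1018 = 1018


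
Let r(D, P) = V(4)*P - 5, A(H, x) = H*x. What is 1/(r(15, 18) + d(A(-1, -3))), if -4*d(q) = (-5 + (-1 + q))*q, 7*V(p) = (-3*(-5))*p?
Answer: 28/4243 ≈ 0.0065991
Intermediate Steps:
V(p) = 15*p/7 (V(p) = ((-3*(-5))*p)/7 = (15*p)/7 = 15*p/7)
r(D, P) = -5 + 60*P/7 (r(D, P) = ((15/7)*4)*P - 5 = 60*P/7 - 5 = -5 + 60*P/7)
d(q) = -q*(-6 + q)/4 (d(q) = -(-5 + (-1 + q))*q/4 = -(-6 + q)*q/4 = -q*(-6 + q)/4)
1/(r(15, 18) + d(A(-1, -3))) = 1/((-5 + (60/7)*18) + (-1*(-3))*(6 - (-1)*(-3))/4) = 1/((-5 + 1080/7) + (¼)*3*(6 - 1*3)) = 1/(1045/7 + (¼)*3*(6 - 3)) = 1/(1045/7 + (¼)*3*3) = 1/(1045/7 + 9/4) = 1/(4243/28) = 28/4243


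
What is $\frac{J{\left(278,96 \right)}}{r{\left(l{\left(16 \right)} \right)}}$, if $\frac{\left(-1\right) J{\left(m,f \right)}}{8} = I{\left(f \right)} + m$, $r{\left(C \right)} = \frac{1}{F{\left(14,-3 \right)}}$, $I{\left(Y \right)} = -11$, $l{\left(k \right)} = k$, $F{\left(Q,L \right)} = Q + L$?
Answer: $-23496$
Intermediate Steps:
$F{\left(Q,L \right)} = L + Q$
$r{\left(C \right)} = \frac{1}{11}$ ($r{\left(C \right)} = \frac{1}{-3 + 14} = \frac{1}{11}$)
$J{\left(m,f \right)} = 88 - 8 m$ ($J{\left(m,f \right)} = - 8 \left(-11 + m\right) = 88 - 8 m$)
$\frac{J{\left(278,96 \right)}}{r{\left(l{\left(16 \right)} \right)}} = \left(88 - 2224\right) \frac{1}{\frac{1}{11}} = \left(88 - 2224\right) 11 = \left(-2136\right) 11 = -23496$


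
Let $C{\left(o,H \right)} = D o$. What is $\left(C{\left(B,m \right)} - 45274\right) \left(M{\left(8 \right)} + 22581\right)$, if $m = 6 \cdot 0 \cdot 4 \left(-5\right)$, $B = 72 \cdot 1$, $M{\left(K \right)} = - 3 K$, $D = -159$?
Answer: $-1279478154$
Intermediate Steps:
$B = 72$
$m = 0$ ($m = 0 \left(-20\right) = 0$)
$C{\left(o,H \right)} = - 159 o$
$\left(C{\left(B,m \right)} - 45274\right) \left(M{\left(8 \right)} + 22581\right) = \left(\left(-159\right) 72 - 45274\right) \left(\left(-3\right) 8 + 22581\right) = \left(-11448 - 45274\right) \left(-24 + 22581\right) = \left(-56722\right) 22557 = -1279478154$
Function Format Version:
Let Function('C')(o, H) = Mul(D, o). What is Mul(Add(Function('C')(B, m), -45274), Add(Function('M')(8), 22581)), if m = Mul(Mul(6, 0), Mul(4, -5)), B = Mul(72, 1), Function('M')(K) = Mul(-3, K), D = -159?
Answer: -1279478154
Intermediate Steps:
B = 72
m = 0 (m = Mul(0, -20) = 0)
Function('C')(o, H) = Mul(-159, o)
Mul(Add(Function('C')(B, m), -45274), Add(Function('M')(8), 22581)) = Mul(Add(Mul(-159, 72), -45274), Add(Mul(-3, 8), 22581)) = Mul(Add(-11448, -45274), Add(-24, 22581)) = Mul(-56722, 22557) = -1279478154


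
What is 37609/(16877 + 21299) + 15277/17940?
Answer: 314480053/171219360 ≈ 1.8367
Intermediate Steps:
37609/(16877 + 21299) + 15277/17940 = 37609/38176 + 15277*(1/17940) = 37609*(1/38176) + 15277/17940 = 37609/38176 + 15277/17940 = 314480053/171219360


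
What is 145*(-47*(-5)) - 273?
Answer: 33802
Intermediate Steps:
145*(-47*(-5)) - 273 = 145*235 - 273 = 34075 - 273 = 33802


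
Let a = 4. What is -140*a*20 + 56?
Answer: -11144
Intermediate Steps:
-140*a*20 + 56 = -560*20 + 56 = -140*80 + 56 = -11200 + 56 = -11144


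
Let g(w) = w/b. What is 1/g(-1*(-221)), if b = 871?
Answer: 67/17 ≈ 3.9412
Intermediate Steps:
g(w) = w/871
1/g(-1*(-221)) = 1/((-1*(-221))/871) = 1/((1/871)*221) = 1/(17/67) = 67/17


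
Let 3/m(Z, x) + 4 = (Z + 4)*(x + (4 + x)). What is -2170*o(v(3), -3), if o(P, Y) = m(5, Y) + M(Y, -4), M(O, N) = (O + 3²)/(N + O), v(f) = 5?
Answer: 23715/11 ≈ 2155.9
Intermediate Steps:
m(Z, x) = 3/(-4 + (4 + Z)*(4 + 2*x)) (m(Z, x) = 3/(-4 + (Z + 4)*(x + (4 + x))) = 3/(-4 + (4 + Z)*(4 + 2*x)))
M(O, N) = (9 + O)/(N + O) (M(O, N) = (O + 9)/(N + O) = (9 + O)/(N + O))
o(P, Y) = 3/(2*(16 + 9*Y)) + (9 + Y)/(-4 + Y) (o(P, Y) = 3/(2*(6 + 2*5 + 4*Y + 5*Y)) + (9 + Y)/(-4 + Y) = 3/(2*(6 + 10 + 4*Y + 5*Y)) + (9 + Y)/(-4 + Y) = 3/(2*(16 + 9*Y)) + (9 + Y)/(-4 + Y))
-2170*o(v(3), -3) = -1085*(276 + 18*(-3)² + 197*(-3))/(-64 - 20*(-3) + 9*(-3)²) = -1085*(276 + 18*9 - 591)/(-64 + 60 + 9*9) = -1085*(276 + 162 - 591)/(-64 + 60 + 81) = -1085*(-153)/77 = -2170*(-153/154) = 23715/11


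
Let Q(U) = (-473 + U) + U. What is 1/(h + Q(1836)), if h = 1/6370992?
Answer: 6370992/20380803409 ≈ 0.00031260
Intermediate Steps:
Q(U) = -473 + 2*U
h = 1/6370992 ≈ 1.5696e-7
1/(h + Q(1836)) = 1/(1/6370992 + (-473 + 2*1836)) = 1/(1/6370992 + (-473 + 3672)) = 1/(1/6370992 + 3199) = 1/(20380803409/6370992) = 6370992/20380803409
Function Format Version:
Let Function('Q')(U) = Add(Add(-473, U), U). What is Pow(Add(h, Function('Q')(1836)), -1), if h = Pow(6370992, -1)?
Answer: Rational(6370992, 20380803409) ≈ 0.00031260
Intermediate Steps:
Function('Q')(U) = Add(-473, Mul(2, U))
h = Rational(1, 6370992) ≈ 1.5696e-7
Pow(Add(h, Function('Q')(1836)), -1) = Pow(Add(Rational(1, 6370992), Add(-473, Mul(2, 1836))), -1) = Pow(Add(Rational(1, 6370992), Add(-473, 3672)), -1) = Pow(Add(Rational(1, 6370992), 3199), -1) = Pow(Rational(20380803409, 6370992), -1) = Rational(6370992, 20380803409)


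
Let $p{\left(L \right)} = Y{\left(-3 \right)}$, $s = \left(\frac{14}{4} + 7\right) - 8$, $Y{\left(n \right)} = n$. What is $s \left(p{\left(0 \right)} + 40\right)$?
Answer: $\frac{185}{2} \approx 92.5$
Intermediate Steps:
$s = \frac{5}{2}$ ($s = \left(14 \cdot \frac{1}{4} + 7\right) - 8 = \left(\frac{7}{2} + 7\right) - 8 = \frac{21}{2} - 8 = \frac{5}{2} \approx 2.5$)
$p{\left(L \right)} = -3$
$s \left(p{\left(0 \right)} + 40\right) = \frac{5 \left(-3 + 40\right)}{2} = \frac{5}{2} \cdot 37 = \frac{185}{2}$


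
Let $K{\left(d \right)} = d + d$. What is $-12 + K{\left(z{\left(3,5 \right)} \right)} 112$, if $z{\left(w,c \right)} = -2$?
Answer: $-460$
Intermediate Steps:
$K{\left(d \right)} = 2 d$
$-12 + K{\left(z{\left(3,5 \right)} \right)} 112 = -12 + 2 \left(-2\right) 112 = -12 - 448 = -460$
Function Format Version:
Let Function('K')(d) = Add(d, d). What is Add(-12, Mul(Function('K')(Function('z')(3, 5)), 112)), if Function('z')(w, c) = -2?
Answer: -460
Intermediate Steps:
Function('K')(d) = Mul(2, d)
Add(-12, Mul(Function('K')(Function('z')(3, 5)), 112)) = Add(-12, Mul(Mul(2, -2), 112)) = Add(-12, Mul(-4, 112)) = Add(-12, -448) = -460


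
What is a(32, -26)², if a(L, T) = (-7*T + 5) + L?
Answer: 47961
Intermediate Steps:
a(L, T) = 5 + L - 7*T (a(L, T) = (5 - 7*T) + L = 5 + L - 7*T)
a(32, -26)² = (5 + 32 - 7*(-26))² = (5 + 32 + 182)² = 219² = 47961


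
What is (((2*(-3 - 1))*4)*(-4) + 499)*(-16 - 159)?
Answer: -109725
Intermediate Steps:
(((2*(-3 - 1))*4)*(-4) + 499)*(-16 - 159) = (((2*(-4))*4)*(-4) + 499)*(-175) = (-8*4*(-4) + 499)*(-175) = (-32*(-4) + 499)*(-175) = (128 + 499)*(-175) = 627*(-175) = -109725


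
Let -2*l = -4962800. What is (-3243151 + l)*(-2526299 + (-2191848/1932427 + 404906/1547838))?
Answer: 319782011129112811048152/166171330157 ≈ 1.9244e+12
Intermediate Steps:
l = 2481400 (l = -½*(-4962800) = 2481400)
(-3243151 + l)*(-2526299 + (-2191848/1932427 + 404906/1547838)) = (-3243151 + 2481400)*(-2526299 + (-2191848/1932427 + 404906/1547838)) = -761751*(-2526299 + (-2191848*1/1932427 + 404906*(1/1547838))) = -761751*(-2526299 + (-2191848/1932427 + 202453/773919)) = -761751*(-2526299 - 1305087168881/1495541971413) = -761751*(-3778187491925859368/1495541971413) = 319782011129112811048152/166171330157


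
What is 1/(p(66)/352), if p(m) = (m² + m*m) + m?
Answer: 16/399 ≈ 0.040100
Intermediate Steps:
p(m) = m + 2*m² (p(m) = (m² + m²) + m = 2*m² + m = m + 2*m²)
1/(p(66)/352) = 1/((66*(1 + 2*66))/352) = 1/((66*(1 + 132))*(1/352)) = 1/((66*133)*(1/352)) = 1/(8778*(1/352)) = 1/(399/16) = 16/399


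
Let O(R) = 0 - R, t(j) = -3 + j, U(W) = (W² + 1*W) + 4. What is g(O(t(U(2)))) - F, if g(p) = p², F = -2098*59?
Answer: 123831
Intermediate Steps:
U(W) = 4 + W + W² (U(W) = (W² + W) + 4 = (W + W²) + 4 = 4 + W + W²)
F = -123782
O(R) = -R
g(O(t(U(2)))) - F = (-(-3 + (4 + 2 + 2²)))² - 1*(-123782) = (-(-3 + (4 + 2 + 4)))² + 123782 = (-(-3 + 10))² + 123782 = (-1*7)² + 123782 = (-7)² + 123782 = 49 + 123782 = 123831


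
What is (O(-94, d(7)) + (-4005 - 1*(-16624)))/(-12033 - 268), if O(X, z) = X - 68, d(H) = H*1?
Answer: -12457/12301 ≈ -1.0127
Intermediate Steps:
d(H) = H
O(X, z) = -68 + X
(O(-94, d(7)) + (-4005 - 1*(-16624)))/(-12033 - 268) = ((-68 - 94) + (-4005 - 1*(-16624)))/(-12033 - 268) = (-162 + (-4005 + 16624))/(-12301) = (-162 + 12619)*(-1/12301) = 12457*(-1/12301) = -12457/12301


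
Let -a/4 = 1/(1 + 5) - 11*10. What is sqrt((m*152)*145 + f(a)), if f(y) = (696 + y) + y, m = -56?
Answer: 2*I*sqrt(2773497)/3 ≈ 1110.3*I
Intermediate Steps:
a = 1318/3 (a = -4*(1/(1 + 5) - 11*10) = -4*(1/6 - 110) = -4*(-659/6) = 1318/3 ≈ 439.33)
f(y) = 696 + 2*y
sqrt((m*152)*145 + f(a)) = sqrt(-56*152*145 + (696 + 2*(1318/3))) = sqrt(-8512*145 + (696 + 2636/3)) = sqrt(-1234240 + 4724/3) = sqrt(-3697996/3) = 2*I*sqrt(2773497)/3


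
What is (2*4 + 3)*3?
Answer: 33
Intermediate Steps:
(2*4 + 3)*3 = (8 + 3)*3 = 11*3 = 33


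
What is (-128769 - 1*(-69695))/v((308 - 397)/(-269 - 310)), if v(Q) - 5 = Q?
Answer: -17101923/1492 ≈ -11462.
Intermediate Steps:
v(Q) = 5 + Q
(-128769 - 1*(-69695))/v((308 - 397)/(-269 - 310)) = (-128769 - 1*(-69695))/(5 + (308 - 397)/(-269 - 310)) = (-128769 + 69695)/(5 - 89/(-579)) = -59074/(5 - 89*(-1/579)) = -59074/(5 + 89/579) = -59074/2984/579 = -59074*579/2984 = -17101923/1492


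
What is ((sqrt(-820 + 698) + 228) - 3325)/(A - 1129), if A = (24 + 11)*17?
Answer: 3097/534 - I*sqrt(122)/534 ≈ 5.7996 - 0.020684*I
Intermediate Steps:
A = 595 (A = 35*17 = 595)
((sqrt(-820 + 698) + 228) - 3325)/(A - 1129) = ((sqrt(-820 + 698) + 228) - 3325)/(595 - 1129) = ((sqrt(-122) + 228) - 3325)/(-534) = ((I*sqrt(122) + 228) - 3325)*(-1/534) = ((228 + I*sqrt(122)) - 3325)*(-1/534) = (-3097 + I*sqrt(122))*(-1/534) = 3097/534 - I*sqrt(122)/534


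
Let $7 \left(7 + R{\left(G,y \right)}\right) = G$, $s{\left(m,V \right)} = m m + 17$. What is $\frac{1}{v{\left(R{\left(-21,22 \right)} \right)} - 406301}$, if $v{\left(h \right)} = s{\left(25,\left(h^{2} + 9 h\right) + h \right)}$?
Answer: $- \frac{1}{405659} \approx -2.4651 \cdot 10^{-6}$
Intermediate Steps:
$s{\left(m,V \right)} = 17 + m^{2}$ ($s{\left(m,V \right)} = m^{2} + 17 = 17 + m^{2}$)
$R{\left(G,y \right)} = -7 + \frac{G}{7}$
$v{\left(h \right)} = 642$ ($v{\left(h \right)} = 17 + 25^{2} = 17 + 625 = 642$)
$\frac{1}{v{\left(R{\left(-21,22 \right)} \right)} - 406301} = \frac{1}{642 - 406301} = \frac{1}{-405659} = - \frac{1}{405659}$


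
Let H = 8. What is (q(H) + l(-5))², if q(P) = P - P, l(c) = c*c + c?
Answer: 400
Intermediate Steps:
l(c) = c + c² (l(c) = c² + c = c + c²)
q(P) = 0
(q(H) + l(-5))² = (0 - 5*(1 - 5))² = (0 - 5*(-4))² = (0 + 20)² = 20² = 400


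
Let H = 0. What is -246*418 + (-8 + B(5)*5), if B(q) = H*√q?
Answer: -102836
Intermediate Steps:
B(q) = 0 (B(q) = 0*√q = 0)
-246*418 + (-8 + B(5)*5) = -246*418 + (-8 + 0*5) = -102828 + (-8 + 0) = -102828 - 8 = -102836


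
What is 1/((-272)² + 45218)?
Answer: 1/119202 ≈ 8.3891e-6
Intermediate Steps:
1/((-272)² + 45218) = 1/(73984 + 45218) = 1/119202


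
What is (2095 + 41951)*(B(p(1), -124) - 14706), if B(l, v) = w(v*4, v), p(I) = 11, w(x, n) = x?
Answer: -669587292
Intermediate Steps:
B(l, v) = 4*v (B(l, v) = v*4 = 4*v)
(2095 + 41951)*(B(p(1), -124) - 14706) = (2095 + 41951)*(4*(-124) - 14706) = 44046*(-496 - 14706) = 44046*(-15202) = -669587292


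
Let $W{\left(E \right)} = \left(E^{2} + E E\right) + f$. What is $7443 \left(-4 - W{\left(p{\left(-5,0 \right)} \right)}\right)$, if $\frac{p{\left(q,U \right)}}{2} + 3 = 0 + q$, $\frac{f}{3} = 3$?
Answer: $-3907575$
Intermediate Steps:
$f = 9$ ($f = 3 \cdot 3 = 9$)
$p{\left(q,U \right)} = -6 + 2 q$ ($p{\left(q,U \right)} = -6 + 2 \left(0 + q\right) = -6 + 2 q$)
$W{\left(E \right)} = 9 + 2 E^{2}$ ($W{\left(E \right)} = \left(E^{2} + E E\right) + 9 = \left(E^{2} + E^{2}\right) + 9 = 2 E^{2} + 9 = 9 + 2 E^{2}$)
$7443 \left(-4 - W{\left(p{\left(-5,0 \right)} \right)}\right) = 7443 \left(-4 - \left(9 + 2 \left(-6 + 2 \left(-5\right)\right)^{2}\right)\right) = 7443 \left(-4 - \left(9 + 2 \left(-6 - 10\right)^{2}\right)\right) = 7443 \left(-4 - \left(9 + 2 \left(-16\right)^{2}\right)\right) = 7443 \left(-4 - \left(9 + 2 \cdot 256\right)\right) = 7443 \left(-4 - \left(9 + 512\right)\right) = 7443 \left(-4 - 521\right) = 7443 \left(-525\right) = -3907575$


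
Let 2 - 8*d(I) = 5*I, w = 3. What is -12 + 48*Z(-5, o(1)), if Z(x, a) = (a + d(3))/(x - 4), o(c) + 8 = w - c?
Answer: 86/3 ≈ 28.667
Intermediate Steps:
o(c) = -5 - c (o(c) = -8 + (3 - c) = -5 - c)
d(I) = 1/4 - 5*I/8
Z(x, a) = (-13/8 + a)/(-4 + x) (Z(x, a) = (a + (1/4 - 5/8*3))/(x - 4) = (a + (1/4 - 15/8))/(-4 + x) = (a - 13/8)/(-4 + x) = (-13/8 + a)/(-4 + x))
-12 + 48*Z(-5, o(1)) = -12 + 48*((-13/8 + (-5 - 1*1))/(-4 - 5)) = -12 + 48*((-13/8 + (-5 - 1))/(-9)) = -12 + 48*(-(-13/8 - 6)/9) = -12 + 48*(-1/9*(-61/8)) = -12 + 48*(61/72) = -12 + 122/3 = 86/3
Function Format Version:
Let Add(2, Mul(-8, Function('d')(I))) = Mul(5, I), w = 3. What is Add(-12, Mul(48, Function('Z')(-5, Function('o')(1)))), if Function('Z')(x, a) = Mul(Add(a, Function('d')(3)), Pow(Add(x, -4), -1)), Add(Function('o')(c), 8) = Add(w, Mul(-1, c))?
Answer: Rational(86, 3) ≈ 28.667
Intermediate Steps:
Function('o')(c) = Add(-5, Mul(-1, c)) (Function('o')(c) = Add(-8, Add(3, Mul(-1, c))) = Add(-5, Mul(-1, c)))
Function('d')(I) = Add(Rational(1, 4), Mul(Rational(-5, 8), I)) (Function('d')(I) = Add(Rational(1, 4), Mul(Rational(-1, 8), Mul(5, I))) = Add(Rational(1, 4), Mul(Rational(-5, 8), I)))
Function('Z')(x, a) = Mul(Pow(Add(-4, x), -1), Add(Rational(-13, 8), a)) (Function('Z')(x, a) = Mul(Add(a, Add(Rational(1, 4), Mul(Rational(-5, 8), 3))), Pow(Add(x, -4), -1)) = Mul(Add(a, Add(Rational(1, 4), Rational(-15, 8))), Pow(Add(-4, x), -1)) = Mul(Add(a, Rational(-13, 8)), Pow(Add(-4, x), -1)) = Mul(Add(Rational(-13, 8), a), Pow(Add(-4, x), -1)) = Mul(Pow(Add(-4, x), -1), Add(Rational(-13, 8), a)))
Add(-12, Mul(48, Function('Z')(-5, Function('o')(1)))) = Add(-12, Mul(48, Mul(Pow(Add(-4, -5), -1), Add(Rational(-13, 8), Add(-5, Mul(-1, 1)))))) = Add(-12, Mul(48, Mul(Pow(-9, -1), Add(Rational(-13, 8), Add(-5, -1))))) = Add(-12, Mul(48, Mul(Rational(-1, 9), Add(Rational(-13, 8), -6)))) = Add(-12, Mul(48, Mul(Rational(-1, 9), Rational(-61, 8)))) = Add(-12, Mul(48, Rational(61, 72))) = Add(-12, Rational(122, 3)) = Rational(86, 3)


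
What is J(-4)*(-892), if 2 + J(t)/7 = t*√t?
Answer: 12488 + 49952*I ≈ 12488.0 + 49952.0*I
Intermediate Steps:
J(t) = -14 + 7*t^(3/2) (J(t) = -14 + 7*(t*√t) = -14 + 7*t^(3/2))
J(-4)*(-892) = (-14 + 7*(-4)^(3/2))*(-892) = (-14 + 7*(-8*I))*(-892) = (-14 - 56*I)*(-892) = 12488 + 49952*I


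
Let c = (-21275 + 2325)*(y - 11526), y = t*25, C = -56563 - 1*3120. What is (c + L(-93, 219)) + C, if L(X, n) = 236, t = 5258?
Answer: -2272619247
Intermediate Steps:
C = -59683 (C = -56563 - 3120 = -59683)
y = 131450 (y = 5258*25 = 131450)
c = -2272559800 (c = (-21275 + 2325)*(131450 - 11526) = -18950*119924 = -2272559800)
(c + L(-93, 219)) + C = (-2272559800 + 236) - 59683 = -2272559564 - 59683 = -2272619247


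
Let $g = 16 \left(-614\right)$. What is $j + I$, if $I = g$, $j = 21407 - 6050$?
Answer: $5533$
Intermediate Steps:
$j = 15357$
$g = -9824$
$I = -9824$
$j + I = 15357 - 9824 = 5533$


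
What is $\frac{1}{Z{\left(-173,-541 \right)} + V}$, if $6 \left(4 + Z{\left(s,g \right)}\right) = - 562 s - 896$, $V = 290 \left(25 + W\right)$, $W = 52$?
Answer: $\frac{1}{38381} \approx 2.6055 \cdot 10^{-5}$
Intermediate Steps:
$V = 22330$ ($V = 290 \left(25 + 52\right) = 290 \cdot 77 = 22330$)
$Z{\left(s,g \right)} = - \frac{460}{3} - \frac{281 s}{3}$ ($Z{\left(s,g \right)} = -4 + \frac{- 562 s - 896}{6} = -4 + \frac{-896 - 562 s}{6} = -4 - \left(\frac{448}{3} + \frac{281 s}{3}\right) = - \frac{460}{3} - \frac{281 s}{3}$)
$\frac{1}{Z{\left(-173,-541 \right)} + V} = \frac{1}{\left(- \frac{460}{3} - - \frac{48613}{3}\right) + 22330} = \frac{1}{\left(- \frac{460}{3} + \frac{48613}{3}\right) + 22330} = \frac{1}{16051 + 22330} = \frac{1}{38381}$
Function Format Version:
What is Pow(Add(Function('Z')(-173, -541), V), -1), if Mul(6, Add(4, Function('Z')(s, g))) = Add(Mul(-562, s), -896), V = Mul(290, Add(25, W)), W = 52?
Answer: Rational(1, 38381) ≈ 2.6055e-5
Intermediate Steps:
V = 22330 (V = Mul(290, Add(25, 52)) = Mul(290, 77) = 22330)
Function('Z')(s, g) = Add(Rational(-460, 3), Mul(Rational(-281, 3), s)) (Function('Z')(s, g) = Add(-4, Mul(Rational(1, 6), Add(Mul(-562, s), -896))) = Add(-4, Mul(Rational(1, 6), Add(-896, Mul(-562, s)))) = Add(-4, Add(Rational(-448, 3), Mul(Rational(-281, 3), s))) = Add(Rational(-460, 3), Mul(Rational(-281, 3), s)))
Pow(Add(Function('Z')(-173, -541), V), -1) = Pow(Add(Add(Rational(-460, 3), Mul(Rational(-281, 3), -173)), 22330), -1) = Pow(Add(Add(Rational(-460, 3), Rational(48613, 3)), 22330), -1) = Pow(Add(16051, 22330), -1) = Pow(38381, -1) = Rational(1, 38381)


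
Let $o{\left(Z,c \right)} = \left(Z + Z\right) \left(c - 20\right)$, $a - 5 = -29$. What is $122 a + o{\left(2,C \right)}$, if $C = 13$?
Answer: $-2956$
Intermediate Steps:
$a = -24$ ($a = 5 - 29 = -24$)
$o{\left(Z,c \right)} = 2 Z \left(-20 + c\right)$ ($o{\left(Z,c \right)} = 2 Z \left(c - 20\right) = 2 Z \left(-20 + c\right)$)
$122 a + o{\left(2,C \right)} = 122 \left(-24\right) + 2 \cdot 2 \left(-20 + 13\right) = -2928 + 2 \cdot 2 \left(-7\right) = -2928 - 28 = -2956$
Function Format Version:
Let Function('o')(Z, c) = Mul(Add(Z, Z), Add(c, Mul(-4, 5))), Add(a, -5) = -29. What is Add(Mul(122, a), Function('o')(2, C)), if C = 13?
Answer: -2956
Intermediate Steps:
a = -24 (a = Add(5, -29) = -24)
Function('o')(Z, c) = Mul(2, Z, Add(-20, c)) (Function('o')(Z, c) = Mul(Mul(2, Z), Add(c, -20)) = Mul(Mul(2, Z), Add(-20, c)) = Mul(2, Z, Add(-20, c)))
Add(Mul(122, a), Function('o')(2, C)) = Add(Mul(122, -24), Mul(2, 2, Add(-20, 13))) = Add(-2928, Mul(2, 2, -7)) = Add(-2928, -28) = -2956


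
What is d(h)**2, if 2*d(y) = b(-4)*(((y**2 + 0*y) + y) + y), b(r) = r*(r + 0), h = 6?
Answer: 147456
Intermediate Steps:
b(r) = r**2 (b(r) = r*r = r**2)
d(y) = 8*y**2 + 16*y (d(y) = ((-4)**2*(((y**2 + 0*y) + y) + y))/2 = (16*(((y**2 + 0) + y) + y))/2 = (16*((y**2 + y) + y))/2 = (16*((y + y**2) + y))/2 = (16*(y**2 + 2*y))/2 = (16*y**2 + 32*y)/2 = 8*y**2 + 16*y)
d(h)**2 = (8*6*(2 + 6))**2 = (8*6*8)**2 = 384**2 = 147456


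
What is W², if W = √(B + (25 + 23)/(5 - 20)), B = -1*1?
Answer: -21/5 ≈ -4.2000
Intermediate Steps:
B = -1
W = I*√105/5 (W = √(-1 + (25 + 23)/(5 - 20)) = √(-1 + 48/(-15)) = √(-1 + 48*(-1/15)) = √(-1 - 16/5) = √(-21/5) = I*√105/5 ≈ 2.0494*I)
W² = (I*√105/5)² = -21/5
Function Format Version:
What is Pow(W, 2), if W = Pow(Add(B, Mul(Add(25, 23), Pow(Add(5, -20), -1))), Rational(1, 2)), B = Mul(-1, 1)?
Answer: Rational(-21, 5) ≈ -4.2000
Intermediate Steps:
B = -1
W = Mul(Rational(1, 5), I, Pow(105, Rational(1, 2))) (W = Pow(Add(-1, Mul(Add(25, 23), Pow(Add(5, -20), -1))), Rational(1, 2)) = Pow(Add(-1, Mul(48, Pow(-15, -1))), Rational(1, 2)) = Pow(Add(-1, Mul(48, Rational(-1, 15))), Rational(1, 2)) = Pow(Add(-1, Rational(-16, 5)), Rational(1, 2)) = Pow(Rational(-21, 5), Rational(1, 2)) = Mul(Rational(1, 5), I, Pow(105, Rational(1, 2))) ≈ Mul(2.0494, I))
Pow(W, 2) = Pow(Mul(Rational(1, 5), I, Pow(105, Rational(1, 2))), 2) = Rational(-21, 5)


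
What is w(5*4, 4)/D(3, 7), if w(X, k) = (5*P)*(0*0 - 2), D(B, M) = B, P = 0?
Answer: 0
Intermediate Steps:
w(X, k) = 0 (w(X, k) = (5*0)*(0*0 - 2) = 0*(0 - 2) = 0*(-2) = 0)
w(5*4, 4)/D(3, 7) = 0/3 = (1/3)*0 = 0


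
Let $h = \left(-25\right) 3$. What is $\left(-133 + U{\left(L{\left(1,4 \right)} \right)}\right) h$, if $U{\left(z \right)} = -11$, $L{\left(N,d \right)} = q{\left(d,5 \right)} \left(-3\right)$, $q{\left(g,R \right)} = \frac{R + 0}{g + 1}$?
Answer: $10800$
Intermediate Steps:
$q{\left(g,R \right)} = \frac{R}{1 + g}$
$L{\left(N,d \right)} = - \frac{15}{1 + d}$ ($L{\left(N,d \right)} = \frac{5}{1 + d} \left(-3\right) = - \frac{15}{1 + d}$)
$h = -75$
$\left(-133 + U{\left(L{\left(1,4 \right)} \right)}\right) h = \left(-133 - 11\right) \left(-75\right) = \left(-144\right) \left(-75\right) = 10800$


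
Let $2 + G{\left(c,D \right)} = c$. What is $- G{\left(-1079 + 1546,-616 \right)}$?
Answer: $-465$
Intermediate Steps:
$G{\left(c,D \right)} = -2 + c$
$- G{\left(-1079 + 1546,-616 \right)} = - (-2 + \left(-1079 + 1546\right)) = - (-2 + 467) = \left(-1\right) 465 = -465$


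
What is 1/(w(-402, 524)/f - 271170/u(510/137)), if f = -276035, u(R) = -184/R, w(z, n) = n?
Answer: 75633590/414942569299 ≈ 0.00018227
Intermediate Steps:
1/(w(-402, 524)/f - 271170/u(510/137)) = 1/(524/(-276035) - 271170/((-184/(510/137)))) = 1/(524*(-1/276035) - 271170/((-184/(510*(1/137))))) = 1/(-524/276035 - 271170/((-184/510/137))) = 1/(-524/276035 - 271170/((-184*137/510))) = 1/(-524/276035 - 271170/(-12604/255)) = 1/(-524/276035 - 271170*(-255/12604)) = 1/(-524/276035 + 1503225/274) = 1/(414942569299/75633590) = 75633590/414942569299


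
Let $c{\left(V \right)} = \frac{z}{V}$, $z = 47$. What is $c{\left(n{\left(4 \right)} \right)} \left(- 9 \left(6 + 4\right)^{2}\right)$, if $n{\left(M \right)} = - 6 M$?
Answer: $\frac{3525}{2} \approx 1762.5$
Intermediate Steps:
$c{\left(V \right)} = \frac{47}{V}$
$c{\left(n{\left(4 \right)} \right)} \left(- 9 \left(6 + 4\right)^{2}\right) = \frac{47}{\left(-6\right) 4} \left(- 9 \left(6 + 4\right)^{2}\right) = \frac{47}{-24} \left(- 9 \cdot 10^{2}\right) = 47 \left(- \frac{1}{24}\right) \left(\left(-9\right) 100\right) = \left(- \frac{47}{24}\right) \left(-900\right) = \frac{3525}{2}$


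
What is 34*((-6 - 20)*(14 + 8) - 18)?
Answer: -20060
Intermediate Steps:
34*((-6 - 20)*(14 + 8) - 18) = 34*(-26*22 - 18) = 34*(-572 - 18) = 34*(-590) = -20060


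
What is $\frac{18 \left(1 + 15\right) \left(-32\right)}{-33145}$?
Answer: $\frac{9216}{33145} \approx 0.27805$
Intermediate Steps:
$\frac{18 \left(1 + 15\right) \left(-32\right)}{-33145} = 18 \cdot 16 \left(-32\right) \left(- \frac{1}{33145}\right) = 288 \left(-32\right) \left(- \frac{1}{33145}\right) = \left(-9216\right) \left(- \frac{1}{33145}\right) = \frac{9216}{33145}$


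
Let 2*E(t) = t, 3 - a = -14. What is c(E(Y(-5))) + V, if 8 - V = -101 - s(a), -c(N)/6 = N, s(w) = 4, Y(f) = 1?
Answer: 110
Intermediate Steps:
a = 17 (a = 3 - 1*(-14) = 3 + 14 = 17)
E(t) = t/2
c(N) = -6*N
V = 113 (V = 8 - (-101 - 1*4) = 8 - (-101 - 4) = 8 - 1*(-105) = 8 + 105 = 113)
c(E(Y(-5))) + V = -3 + 113 = 110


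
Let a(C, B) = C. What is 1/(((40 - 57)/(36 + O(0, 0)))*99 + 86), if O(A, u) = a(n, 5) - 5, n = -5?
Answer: 26/553 ≈ 0.047016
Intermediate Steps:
O(A, u) = -10 (O(A, u) = -5 - 5 = -10)
1/(((40 - 57)/(36 + O(0, 0)))*99 + 86) = 1/(((40 - 57)/(36 - 10))*99 + 86) = 1/(-17/26*99 + 86) = 1/(-1683/26 + 86) = 1/(553/26) = 26/553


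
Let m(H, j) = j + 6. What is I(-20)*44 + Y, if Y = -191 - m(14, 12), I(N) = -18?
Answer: -1001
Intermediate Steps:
m(H, j) = 6 + j
Y = -209 (Y = -191 - (6 + 12) = -191 - 1*18 = -191 - 18 = -209)
I(-20)*44 + Y = -18*44 - 209 = -792 - 209 = -1001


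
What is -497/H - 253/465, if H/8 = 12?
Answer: -28377/4960 ≈ -5.7212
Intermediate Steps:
H = 96 (H = 8*12 = 96)
-497/H - 253/465 = -497/96 - 253/465 = -28377/4960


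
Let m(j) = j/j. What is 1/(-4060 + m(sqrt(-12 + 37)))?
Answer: -1/4059 ≈ -0.00024637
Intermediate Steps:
m(j) = 1
1/(-4060 + m(sqrt(-12 + 37))) = 1/(-4060 + 1) = 1/(-4059) = -1/4059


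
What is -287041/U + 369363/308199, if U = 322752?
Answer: 249974779/808714176 ≈ 0.30910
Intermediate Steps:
-287041/U + 369363/308199 = -287041/322752 + 369363/308199 = -287041*1/322752 + 369363*(1/308199) = -7001/7872 + 123121/102733 = 249974779/808714176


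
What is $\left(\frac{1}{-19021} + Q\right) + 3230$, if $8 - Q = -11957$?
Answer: $\frac{289024094}{19021} \approx 15195.0$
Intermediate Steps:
$Q = 11965$ ($Q = 8 - -11957 = 8 + 11957 = 11965$)
$\left(\frac{1}{-19021} + Q\right) + 3230 = \left(\frac{1}{-19021} + 11965\right) + 3230 = \left(- \frac{1}{19021} + 11965\right) + 3230 = \frac{227586264}{19021} + 3230 = \frac{289024094}{19021}$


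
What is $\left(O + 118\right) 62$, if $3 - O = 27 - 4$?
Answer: $6076$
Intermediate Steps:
$O = -20$ ($O = 3 - \left(27 - 4\right) = 3 - 23 = -20$)
$\left(O + 118\right) 62 = \left(-20 + 118\right) 62 = 98 \cdot 62 = 6076$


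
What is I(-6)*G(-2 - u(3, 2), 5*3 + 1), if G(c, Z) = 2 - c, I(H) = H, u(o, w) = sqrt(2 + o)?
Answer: -24 - 6*sqrt(5) ≈ -37.416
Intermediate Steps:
I(-6)*G(-2 - u(3, 2), 5*3 + 1) = -6*(2 - (-2 - sqrt(2 + 3))) = -6*(2 - (-2 - sqrt(5))) = -6*(2 + (2 + sqrt(5))) = -6*(4 + sqrt(5)) = -24 - 6*sqrt(5)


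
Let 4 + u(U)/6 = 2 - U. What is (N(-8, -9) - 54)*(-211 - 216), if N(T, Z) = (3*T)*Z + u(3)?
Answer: -56364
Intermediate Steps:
u(U) = -12 - 6*U (u(U) = -24 + 6*(2 - U) = -24 + (12 - 6*U) = -12 - 6*U)
N(T, Z) = -30 + 3*T*Z (N(T, Z) = (3*T)*Z + (-12 - 6*3) = 3*T*Z + (-12 - 18) = 3*T*Z - 30 = -30 + 3*T*Z)
(N(-8, -9) - 54)*(-211 - 216) = ((-30 + 3*(-8)*(-9)) - 54)*(-211 - 216) = ((-30 + 216) - 54)*(-427) = (186 - 54)*(-427) = 132*(-427) = -56364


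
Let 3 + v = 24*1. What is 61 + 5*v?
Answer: 166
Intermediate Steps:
v = 21 (v = -3 + 24*1 = -3 + 24 = 21)
61 + 5*v = 61 + 5*21 = 61 + 105 = 166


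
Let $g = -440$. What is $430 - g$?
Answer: $870$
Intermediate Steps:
$430 - g = 430 - -440 = 430 + 440 = 870$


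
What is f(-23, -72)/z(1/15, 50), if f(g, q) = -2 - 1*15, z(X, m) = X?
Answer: -255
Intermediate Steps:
f(g, q) = -17 (f(g, q) = -2 - 15 = -17)
f(-23, -72)/z(1/15, 50) = -17/(1/15) = -17/1/15 = -17*15 = -255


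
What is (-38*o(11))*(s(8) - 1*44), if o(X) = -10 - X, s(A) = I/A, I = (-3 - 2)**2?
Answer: -130473/4 ≈ -32618.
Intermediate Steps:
I = 25 (I = (-5)**2 = 25)
s(A) = 25/A
(-38*o(11))*(s(8) - 1*44) = (-38*(-10 - 1*11))*(25/8 - 1*44) = (-38*(-10 - 11))*(25*(1/8) - 44) = (-38*(-21))*(25/8 - 44) = 798*(-327/8) = -130473/4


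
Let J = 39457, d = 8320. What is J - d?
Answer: 31137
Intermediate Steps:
J - d = 39457 - 1*8320 = 39457 - 8320 = 31137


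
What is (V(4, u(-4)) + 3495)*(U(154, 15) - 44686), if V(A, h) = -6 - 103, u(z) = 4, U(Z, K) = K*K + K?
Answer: -150494156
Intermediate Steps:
U(Z, K) = K + K**2 (U(Z, K) = K**2 + K = K + K**2)
V(A, h) = -109
(V(4, u(-4)) + 3495)*(U(154, 15) - 44686) = (-109 + 3495)*(15*(1 + 15) - 44686) = 3386*(15*16 - 44686) = 3386*(240 - 44686) = 3386*(-44446) = -150494156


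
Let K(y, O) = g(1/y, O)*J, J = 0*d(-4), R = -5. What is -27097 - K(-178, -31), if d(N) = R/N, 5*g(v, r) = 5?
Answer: -27097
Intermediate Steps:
g(v, r) = 1 (g(v, r) = (⅕)*5 = 1)
d(N) = -5/N
J = 0 (J = 0*(-5/(-4)) = 0*(-5*(-¼)) = 0*(5/4) = 0)
K(y, O) = 0 (K(y, O) = 1*0 = 0)
-27097 - K(-178, -31) = -27097 - 1*0 = -27097 + 0 = -27097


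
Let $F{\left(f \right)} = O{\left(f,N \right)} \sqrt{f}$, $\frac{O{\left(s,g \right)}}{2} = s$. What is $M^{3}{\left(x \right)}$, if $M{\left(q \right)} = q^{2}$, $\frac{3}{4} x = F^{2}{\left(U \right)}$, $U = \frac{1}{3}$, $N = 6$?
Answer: $\frac{16777216}{282429536481} \approx 5.9403 \cdot 10^{-5}$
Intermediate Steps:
$O{\left(s,g \right)} = 2 s$
$U = \frac{1}{3} \approx 0.33333$
$F{\left(f \right)} = 2 f^{\frac{3}{2}}$ ($F{\left(f \right)} = 2 f \sqrt{f} = 2 f^{\frac{3}{2}}$)
$x = \frac{16}{81}$ ($x = \frac{4 \left(\frac{2}{3 \sqrt{3}}\right)^{2}}{3} = \frac{4 \left(2 \frac{\sqrt{3}}{9}\right)^{2}}{3} = \frac{4 \left(\frac{2 \sqrt{3}}{9}\right)^{2}}{3} = \frac{4}{3} \cdot \frac{4}{27} = \frac{16}{81} \approx 0.19753$)
$M^{3}{\left(x \right)} = \left(\left(\frac{16}{81}\right)^{2}\right)^{3} = \left(\frac{256}{6561}\right)^{3} = \frac{16777216}{282429536481}$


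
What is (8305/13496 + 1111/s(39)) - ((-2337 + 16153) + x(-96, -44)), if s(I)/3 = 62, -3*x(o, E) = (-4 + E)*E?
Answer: -16448968943/1255128 ≈ -13105.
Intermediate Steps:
x(o, E) = -E*(-4 + E)/3 (x(o, E) = -(-4 + E)*E/3 = -E*(-4 + E)/3)
s(I) = 186 (s(I) = 3*62 = 186)
(8305/13496 + 1111/s(39)) - ((-2337 + 16153) + x(-96, -44)) = (8305/13496 + 1111/186) - ((-2337 + 16153) + (⅓)*(-44)*(4 - 1*(-44))) = (8305*(1/13496) + 1111*(1/186)) - (13816 + (⅓)*(-44)*(4 + 44)) = (8305/13496 + 1111/186) - (13816 + (⅓)*(-44)*48) = 8269393/1255128 - (13816 - 704) = 8269393/1255128 - 1*13112 = 8269393/1255128 - 13112 = -16448968943/1255128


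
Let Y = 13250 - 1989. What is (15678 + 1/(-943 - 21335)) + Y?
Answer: 600147041/22278 ≈ 26939.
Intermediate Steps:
Y = 11261
(15678 + 1/(-943 - 21335)) + Y = (15678 + 1/(-943 - 21335)) + 11261 = (15678 + 1/(-22278)) + 11261 = (15678 - 1/22278) + 11261 = 349274483/22278 + 11261 = 600147041/22278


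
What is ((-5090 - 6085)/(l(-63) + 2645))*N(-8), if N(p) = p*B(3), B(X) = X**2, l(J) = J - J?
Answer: 160920/529 ≈ 304.20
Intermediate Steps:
l(J) = 0
N(p) = 9*p (N(p) = p*3**2 = p*9 = 9*p)
((-5090 - 6085)/(l(-63) + 2645))*N(-8) = ((-5090 - 6085)/(0 + 2645))*(9*(-8)) = -11175/2645*(-72) = -11175*1/2645*(-72) = -2235/529*(-72) = 160920/529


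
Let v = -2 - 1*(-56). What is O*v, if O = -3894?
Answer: -210276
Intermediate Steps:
v = 54 (v = -2 + 56 = 54)
O*v = -3894*54 = -210276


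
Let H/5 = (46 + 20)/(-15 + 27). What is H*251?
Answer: 13805/2 ≈ 6902.5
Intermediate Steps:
H = 55/2 (H = 5*((46 + 20)/(-15 + 27)) = 5*(66/12) = 5*(66*(1/12)) = 5*(11/2) = 55/2 ≈ 27.500)
H*251 = (55/2)*251 = 13805/2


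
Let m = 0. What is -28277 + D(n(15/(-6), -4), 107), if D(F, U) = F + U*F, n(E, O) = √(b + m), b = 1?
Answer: -28169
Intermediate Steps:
n(E, O) = 1 (n(E, O) = √(1 + 0) = √1 = 1)
D(F, U) = F + F*U
-28277 + D(n(15/(-6), -4), 107) = -28277 + 1*(1 + 107) = -28277 + 1*108 = -28277 + 108 = -28169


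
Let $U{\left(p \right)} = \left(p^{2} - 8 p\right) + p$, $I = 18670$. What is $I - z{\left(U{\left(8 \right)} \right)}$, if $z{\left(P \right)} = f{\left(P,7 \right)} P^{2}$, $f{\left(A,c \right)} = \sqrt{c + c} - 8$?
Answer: $19182 - 64 \sqrt{14} \approx 18943.0$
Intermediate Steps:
$f{\left(A,c \right)} = -8 + \sqrt{2} \sqrt{c}$ ($f{\left(A,c \right)} = \sqrt{2 c} - 8 = \sqrt{2} \sqrt{c} - 8 = -8 + \sqrt{2} \sqrt{c}$)
$U{\left(p \right)} = p^{2} - 7 p$
$z{\left(P \right)} = P^{2} \left(-8 + \sqrt{14}\right)$ ($z{\left(P \right)} = \left(-8 + \sqrt{2} \sqrt{7}\right) P^{2} = \left(-8 + \sqrt{14}\right) P^{2} = P^{2} \left(-8 + \sqrt{14}\right)$)
$I - z{\left(U{\left(8 \right)} \right)} = 18670 - \left(8 \left(-7 + 8\right)\right)^{2} \left(-8 + \sqrt{14}\right) = 18670 - \left(8 \cdot 1\right)^{2} \left(-8 + \sqrt{14}\right) = 18670 - 8^{2} \left(-8 + \sqrt{14}\right) = 18670 - 64 \left(-8 + \sqrt{14}\right) = 18670 - \left(-512 + 64 \sqrt{14}\right) = 18670 + \left(512 - 64 \sqrt{14}\right) = 19182 - 64 \sqrt{14}$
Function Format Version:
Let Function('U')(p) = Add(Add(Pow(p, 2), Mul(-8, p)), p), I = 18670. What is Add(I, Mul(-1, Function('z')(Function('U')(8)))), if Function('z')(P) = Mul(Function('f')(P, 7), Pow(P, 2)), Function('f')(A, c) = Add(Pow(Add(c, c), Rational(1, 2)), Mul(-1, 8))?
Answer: Add(19182, Mul(-64, Pow(14, Rational(1, 2)))) ≈ 18943.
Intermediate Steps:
Function('f')(A, c) = Add(-8, Mul(Pow(2, Rational(1, 2)), Pow(c, Rational(1, 2)))) (Function('f')(A, c) = Add(Pow(Mul(2, c), Rational(1, 2)), -8) = Add(Mul(Pow(2, Rational(1, 2)), Pow(c, Rational(1, 2))), -8) = Add(-8, Mul(Pow(2, Rational(1, 2)), Pow(c, Rational(1, 2)))))
Function('U')(p) = Add(Pow(p, 2), Mul(-7, p))
Function('z')(P) = Mul(Pow(P, 2), Add(-8, Pow(14, Rational(1, 2)))) (Function('z')(P) = Mul(Add(-8, Mul(Pow(2, Rational(1, 2)), Pow(7, Rational(1, 2)))), Pow(P, 2)) = Mul(Add(-8, Pow(14, Rational(1, 2))), Pow(P, 2)) = Mul(Pow(P, 2), Add(-8, Pow(14, Rational(1, 2)))))
Add(I, Mul(-1, Function('z')(Function('U')(8)))) = Add(18670, Mul(-1, Mul(Pow(Mul(8, Add(-7, 8)), 2), Add(-8, Pow(14, Rational(1, 2)))))) = Add(18670, Mul(-1, Mul(Pow(Mul(8, 1), 2), Add(-8, Pow(14, Rational(1, 2)))))) = Add(18670, Mul(-1, Mul(Pow(8, 2), Add(-8, Pow(14, Rational(1, 2)))))) = Add(18670, Mul(-1, Mul(64, Add(-8, Pow(14, Rational(1, 2)))))) = Add(18670, Mul(-1, Add(-512, Mul(64, Pow(14, Rational(1, 2)))))) = Add(18670, Add(512, Mul(-64, Pow(14, Rational(1, 2))))) = Add(19182, Mul(-64, Pow(14, Rational(1, 2))))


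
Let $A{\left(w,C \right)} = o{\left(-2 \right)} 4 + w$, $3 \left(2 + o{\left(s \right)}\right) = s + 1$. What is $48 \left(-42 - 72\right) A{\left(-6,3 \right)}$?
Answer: $83904$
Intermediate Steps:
$o{\left(s \right)} = - \frac{5}{3} + \frac{s}{3}$ ($o{\left(s \right)} = -2 + \frac{s + 1}{3} = -2 + \frac{1 + s}{3} = -2 + \left(\frac{1}{3} + \frac{s}{3}\right) = - \frac{5}{3} + \frac{s}{3}$)
$A{\left(w,C \right)} = - \frac{28}{3} + w$ ($A{\left(w,C \right)} = \left(- \frac{5}{3} + \frac{1}{3} \left(-2\right)\right) 4 + w = \left(- \frac{5}{3} - \frac{2}{3}\right) 4 + w = \left(- \frac{7}{3}\right) 4 + w = - \frac{28}{3} + w$)
$48 \left(-42 - 72\right) A{\left(-6,3 \right)} = 48 \left(-42 - 72\right) \left(- \frac{28}{3} - 6\right) = 48 \left(-114\right) \left(- \frac{46}{3}\right) = \left(-5472\right) \left(- \frac{46}{3}\right) = 83904$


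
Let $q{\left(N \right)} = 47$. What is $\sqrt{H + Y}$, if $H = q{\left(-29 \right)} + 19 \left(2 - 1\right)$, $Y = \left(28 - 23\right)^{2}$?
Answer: $\sqrt{91} \approx 9.5394$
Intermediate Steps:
$Y = 25$ ($Y = 5^{2} = 25$)
$H = 66$ ($H = 47 + 19 \left(2 - 1\right) = 47 + 19 \cdot 1 = 47 + 19 = 66$)
$\sqrt{H + Y} = \sqrt{66 + 25} = \sqrt{91}$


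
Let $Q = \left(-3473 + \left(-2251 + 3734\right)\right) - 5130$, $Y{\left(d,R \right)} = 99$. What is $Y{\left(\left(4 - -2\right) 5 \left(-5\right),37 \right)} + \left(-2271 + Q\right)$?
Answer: $-9292$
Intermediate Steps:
$Q = -7120$ ($Q = \left(-3473 + 1483\right) - 5130 = -1990 - 5130 = -7120$)
$Y{\left(\left(4 - -2\right) 5 \left(-5\right),37 \right)} + \left(-2271 + Q\right) = 99 - 9391 = -9292$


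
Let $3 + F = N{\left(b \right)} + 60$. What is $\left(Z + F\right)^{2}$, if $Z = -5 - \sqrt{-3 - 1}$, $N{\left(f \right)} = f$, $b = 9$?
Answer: $3717 - 244 i \approx 3717.0 - 244.0 i$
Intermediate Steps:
$F = 66$ ($F = -3 + \left(9 + 60\right) = -3 + 69 = 66$)
$Z = -5 - 2 i$ ($Z = -5 - \sqrt{-4} = -5 - 2 i \approx -5.0 - 2.0 i$)
$\left(Z + F\right)^{2} = \left(\left(-5 - 2 i\right) + 66\right)^{2} = \left(61 - 2 i\right)^{2}$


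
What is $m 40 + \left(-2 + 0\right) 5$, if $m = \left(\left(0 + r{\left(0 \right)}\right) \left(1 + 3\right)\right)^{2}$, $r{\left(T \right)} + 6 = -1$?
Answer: $31350$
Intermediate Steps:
$r{\left(T \right)} = -7$ ($r{\left(T \right)} = -6 - 1 = -7$)
$m = 784$ ($m = \left(\left(0 - 7\right) \left(1 + 3\right)\right)^{2} = \left(\left(-7\right) 4\right)^{2} = \left(-28\right)^{2} = 784$)
$m 40 + \left(-2 + 0\right) 5 = 784 \cdot 40 + \left(-2 + 0\right) 5 = 31360 - 10 = 31350$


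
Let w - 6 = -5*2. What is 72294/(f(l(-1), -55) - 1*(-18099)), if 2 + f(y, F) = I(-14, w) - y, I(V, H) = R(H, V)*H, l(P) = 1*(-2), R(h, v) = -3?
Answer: 24098/6037 ≈ 3.9917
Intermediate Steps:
l(P) = -2
w = -4 (w = 6 - 5*2 = 6 - 10 = -4)
I(V, H) = -3*H
f(y, F) = 10 - y (f(y, F) = -2 + (-3*(-4) - y) = -2 + (12 - y) = 10 - y)
72294/(f(l(-1), -55) - 1*(-18099)) = 72294/((10 - 1*(-2)) - 1*(-18099)) = 72294/((10 + 2) + 18099) = 72294/(12 + 18099) = 72294/18111 = 72294*(1/18111) = 24098/6037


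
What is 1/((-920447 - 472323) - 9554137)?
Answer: -1/10946907 ≈ -9.1350e-8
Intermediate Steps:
1/((-920447 - 472323) - 9554137) = 1/(-1392770 - 9554137) = 1/(-10946907) = -1/10946907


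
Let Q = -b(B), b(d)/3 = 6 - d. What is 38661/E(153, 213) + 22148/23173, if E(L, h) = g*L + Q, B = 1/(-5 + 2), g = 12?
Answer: 936134269/42105341 ≈ 22.233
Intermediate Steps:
B = -⅓ (B = 1/(-3) = -⅓ ≈ -0.33333)
b(d) = 18 - 3*d (b(d) = 3*(6 - d) = 18 - 3*d)
Q = -19 (Q = -(18 - 3*(-⅓)) = -(18 + 1) = -1*19 = -19)
E(L, h) = -19 + 12*L (E(L, h) = 12*L - 19 = -19 + 12*L)
38661/E(153, 213) + 22148/23173 = 38661/(-19 + 12*153) + 22148/23173 = 38661/(-19 + 1836) + 22148*(1/23173) = 38661/1817 + 22148/23173 = 936134269/42105341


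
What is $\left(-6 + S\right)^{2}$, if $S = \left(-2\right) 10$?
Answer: $676$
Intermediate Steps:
$S = -20$
$\left(-6 + S\right)^{2} = \left(-6 - 20\right)^{2} = \left(-26\right)^{2} = 676$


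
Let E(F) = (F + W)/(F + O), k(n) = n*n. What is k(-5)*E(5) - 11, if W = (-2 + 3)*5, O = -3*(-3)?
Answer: 48/7 ≈ 6.8571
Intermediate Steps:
O = 9
W = 5 (W = 1*5 = 5)
k(n) = n²
E(F) = (5 + F)/(9 + F) (E(F) = (F + 5)/(F + 9) = (5 + F)/(9 + F))
k(-5)*E(5) - 11 = (-5)²*((5 + 5)/(9 + 5)) - 11 = 25*(10/14) - 11 = 25*((1/14)*10) - 11 = 25*(5/7) - 11 = 125/7 - 11 = 48/7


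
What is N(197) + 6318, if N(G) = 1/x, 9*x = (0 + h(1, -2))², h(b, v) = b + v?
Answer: 6327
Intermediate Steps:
x = ⅑ (x = (0 + (1 - 2))²/9 = (0 - 1)²/9 = (⅑)*(-1)² = (⅑)*1 = ⅑ ≈ 0.11111)
N(G) = 9 (N(G) = 1/(⅑) = 9)
N(197) + 6318 = 9 + 6318 = 6327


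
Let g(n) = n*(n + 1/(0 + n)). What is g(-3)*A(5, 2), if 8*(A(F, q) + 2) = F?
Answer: -55/4 ≈ -13.750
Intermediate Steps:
A(F, q) = -2 + F/8
g(n) = n*(n + 1/n)
g(-3)*A(5, 2) = (1 + (-3)²)*(-2 + (⅛)*5) = (1 + 9)*(-2 + 5/8) = 10*(-11/8) = -55/4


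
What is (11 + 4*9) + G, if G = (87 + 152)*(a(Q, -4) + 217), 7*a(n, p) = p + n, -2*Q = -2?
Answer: 362653/7 ≈ 51808.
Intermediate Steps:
Q = 1 (Q = -½*(-2) = 1)
a(n, p) = n/7 + p/7 (a(n, p) = (p + n)/7 = (n + p)/7 = n/7 + p/7)
G = 362324/7 (G = (87 + 152)*(((⅐)*1 + (⅐)*(-4)) + 217) = 239*((⅐ - 4/7) + 217) = 239*(-3/7 + 217) = 239*(1516/7) = 362324/7 ≈ 51761.)
(11 + 4*9) + G = (11 + 4*9) + 362324/7 = (11 + 36) + 362324/7 = 47 + 362324/7 = 362653/7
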